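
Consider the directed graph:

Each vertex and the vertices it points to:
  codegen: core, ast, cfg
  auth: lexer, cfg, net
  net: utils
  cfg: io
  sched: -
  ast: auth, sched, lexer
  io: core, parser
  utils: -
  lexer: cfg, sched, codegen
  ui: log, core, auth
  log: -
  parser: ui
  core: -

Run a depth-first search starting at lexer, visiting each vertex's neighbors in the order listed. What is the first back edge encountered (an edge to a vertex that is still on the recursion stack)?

auth→lexer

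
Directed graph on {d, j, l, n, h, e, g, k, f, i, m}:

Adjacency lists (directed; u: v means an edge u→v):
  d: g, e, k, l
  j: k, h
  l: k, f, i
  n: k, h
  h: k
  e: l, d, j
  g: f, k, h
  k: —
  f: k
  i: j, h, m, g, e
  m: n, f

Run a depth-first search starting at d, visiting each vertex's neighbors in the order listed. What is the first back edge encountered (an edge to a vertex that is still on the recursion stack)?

i→e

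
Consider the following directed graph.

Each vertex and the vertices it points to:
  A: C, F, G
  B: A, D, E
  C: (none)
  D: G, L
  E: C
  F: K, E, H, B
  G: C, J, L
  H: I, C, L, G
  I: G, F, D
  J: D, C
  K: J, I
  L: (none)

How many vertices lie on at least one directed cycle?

9

A vertex is on a directed cycle iff it belongs to a strongly connected component of size ≥ 2 (or has a self-loop).
The vertices on cycles are {A, B, D, F, G, H, I, J, K} — 9 in total.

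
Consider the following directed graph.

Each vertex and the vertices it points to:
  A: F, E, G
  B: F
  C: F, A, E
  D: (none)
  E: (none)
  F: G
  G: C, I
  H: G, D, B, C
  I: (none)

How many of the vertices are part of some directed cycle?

4

A vertex is on a directed cycle iff it belongs to a strongly connected component of size ≥ 2 (or has a self-loop).
The vertices on cycles are {A, C, F, G} — 4 in total.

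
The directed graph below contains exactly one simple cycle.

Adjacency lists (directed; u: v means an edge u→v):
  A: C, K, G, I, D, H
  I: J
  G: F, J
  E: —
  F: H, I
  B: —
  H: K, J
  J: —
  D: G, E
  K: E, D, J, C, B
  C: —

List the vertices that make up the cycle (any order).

DFS with gray/black marking from K:
K gray
  E gray
  E black
  D gray
    G gray
      F gray
        H gray
          H→K: K is gray → back edge
Back edge closes the cycle K → D → G → F → H → K; its vertices are {D, F, G, H, K}.

D, F, G, H, K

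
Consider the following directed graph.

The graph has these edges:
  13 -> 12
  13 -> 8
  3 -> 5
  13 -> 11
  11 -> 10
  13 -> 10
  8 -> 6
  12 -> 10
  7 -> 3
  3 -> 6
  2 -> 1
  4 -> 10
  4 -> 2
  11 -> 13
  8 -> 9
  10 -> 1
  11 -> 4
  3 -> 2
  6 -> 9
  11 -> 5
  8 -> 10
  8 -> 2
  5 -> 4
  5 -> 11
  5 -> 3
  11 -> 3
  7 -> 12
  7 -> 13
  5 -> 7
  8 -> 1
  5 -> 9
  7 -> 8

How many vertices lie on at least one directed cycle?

5

A vertex is on a directed cycle iff it belongs to a strongly connected component of size ≥ 2 (or has a self-loop).
The vertices on cycles are {3, 5, 7, 11, 13} — 5 in total.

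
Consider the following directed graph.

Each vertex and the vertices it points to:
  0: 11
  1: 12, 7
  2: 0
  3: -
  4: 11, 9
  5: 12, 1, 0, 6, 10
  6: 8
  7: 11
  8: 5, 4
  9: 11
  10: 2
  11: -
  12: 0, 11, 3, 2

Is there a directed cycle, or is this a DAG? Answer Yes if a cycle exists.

DFS with white/gray/black marking, starting from 1:
1 gray
  12 gray
    0 gray
      11 gray
      11 black
    0 black
    12→11: 11 black — skip
    3 gray
    3 black
    2 gray
      2→0: 0 black — skip
    2 black
  12 black
  7 gray
    7→11: 11 black — skip
  7 black
1 black
4 gray
  4→11: 11 black — skip
  9 gray
    9→11: 11 black — skip
  9 black
4 black
5 gray
  5→12: 12 black — skip
  5→1: 1 black — skip
  5→0: 0 black — skip
  6 gray
    8 gray
      8→5: 5 is gray → back edge
Back edge found, so a cycle exists: 5 → 6 → 8 → 5.

Yes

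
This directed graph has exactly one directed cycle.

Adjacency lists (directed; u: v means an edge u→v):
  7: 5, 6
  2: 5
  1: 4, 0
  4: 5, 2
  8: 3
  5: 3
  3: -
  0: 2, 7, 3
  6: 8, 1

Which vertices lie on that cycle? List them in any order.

DFS with gray/black marking from 6:
6 gray
  8 gray
    3 gray
    3 black
  8 black
  1 gray
    4 gray
      5 gray
        5→3: 3 black — skip
      5 black
      2 gray
        2→5: 5 black — skip
      2 black
    4 black
    0 gray
      0→2: 2 black — skip
      7 gray
        7→5: 5 black — skip
        7→6: 6 is gray → back edge
Back edge closes the cycle 6 → 1 → 0 → 7 → 6; its vertices are {0, 1, 6, 7}.

0, 1, 6, 7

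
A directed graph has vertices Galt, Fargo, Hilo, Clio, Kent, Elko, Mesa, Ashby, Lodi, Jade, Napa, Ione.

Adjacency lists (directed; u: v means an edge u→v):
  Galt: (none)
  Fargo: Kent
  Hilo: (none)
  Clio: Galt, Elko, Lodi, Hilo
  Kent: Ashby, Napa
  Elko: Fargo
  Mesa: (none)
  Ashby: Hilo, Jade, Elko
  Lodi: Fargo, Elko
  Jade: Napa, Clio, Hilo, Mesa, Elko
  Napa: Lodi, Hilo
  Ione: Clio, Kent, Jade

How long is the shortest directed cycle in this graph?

4

For each vertex v, BFS finds the shortest path from v back to v.
The shortest such closed walk is Kent → Napa → Lodi → Fargo → Kent, length 4.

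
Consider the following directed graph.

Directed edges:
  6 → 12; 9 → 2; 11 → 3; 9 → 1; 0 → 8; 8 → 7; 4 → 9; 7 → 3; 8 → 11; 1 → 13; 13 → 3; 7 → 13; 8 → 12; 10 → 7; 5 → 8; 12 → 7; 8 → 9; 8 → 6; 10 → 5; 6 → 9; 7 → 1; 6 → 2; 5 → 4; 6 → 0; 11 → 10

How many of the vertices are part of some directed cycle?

A vertex is on a directed cycle iff it belongs to a strongly connected component of size ≥ 2 (or has a self-loop).
The vertices on cycles are {0, 5, 6, 8, 10, 11} — 6 in total.

6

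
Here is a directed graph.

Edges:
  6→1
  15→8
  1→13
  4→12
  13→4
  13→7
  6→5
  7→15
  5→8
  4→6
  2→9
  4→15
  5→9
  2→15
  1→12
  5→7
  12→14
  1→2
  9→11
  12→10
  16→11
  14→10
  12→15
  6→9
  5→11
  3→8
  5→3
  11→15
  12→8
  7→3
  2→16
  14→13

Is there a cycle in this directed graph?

DFS with white/gray/black marking, starting from 16:
16 gray
  11 gray
    15 gray
      8 gray
      8 black
    15 black
  11 black
16 black
5 gray
  7 gray
    3 gray
      3→8: 8 black — skip
    3 black
    7→15: 15 black — skip
  7 black
  5→3: 3 black — skip
  9 gray
    9→11: 11 black — skip
  9 black
  5→11: 11 black — skip
  5→8: 8 black — skip
5 black
10 gray
10 black
12 gray
  12→10: 10 black — skip
  12→15: 15 black — skip
  12→8: 8 black — skip
  14 gray
    13 gray
      13→7: 7 black — skip
      4 gray
        6 gray
          1 gray
            2 gray
              2→9: 9 black — skip
              2→16: 16 black — skip
              2→15: 15 black — skip
            2 black
            1→13: 13 is gray → back edge
Back edge found, so a cycle exists: 13 → 4 → 6 → 1 → 13.

Yes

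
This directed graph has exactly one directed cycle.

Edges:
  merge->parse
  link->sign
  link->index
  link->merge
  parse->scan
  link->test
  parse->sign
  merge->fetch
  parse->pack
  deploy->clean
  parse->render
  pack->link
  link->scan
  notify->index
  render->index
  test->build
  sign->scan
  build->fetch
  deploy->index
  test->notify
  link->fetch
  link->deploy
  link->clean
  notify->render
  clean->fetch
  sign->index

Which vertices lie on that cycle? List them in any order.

DFS with gray/black marking from link:
link gray
  test gray
    notify gray
      render gray
        index gray
        index black
      render black
      notify→index: index black — skip
    notify black
    build gray
      fetch gray
      fetch black
    build black
  test black
  link→fetch: fetch black — skip
  sign gray
    scan gray
    scan black
    sign→index: index black — skip
  sign black
  link→scan: scan black — skip
  link→index: index black — skip
  clean gray
    clean→fetch: fetch black — skip
  clean black
  deploy gray
    deploy→index: index black — skip
    deploy→clean: clean black — skip
  deploy black
  merge gray
    parse gray
      parse→render: render black — skip
      parse→sign: sign black — skip
      pack gray
        pack→link: link is gray → back edge
Back edge closes the cycle link → merge → parse → pack → link; its vertices are {link, pack, merge, parse}.

link, pack, merge, parse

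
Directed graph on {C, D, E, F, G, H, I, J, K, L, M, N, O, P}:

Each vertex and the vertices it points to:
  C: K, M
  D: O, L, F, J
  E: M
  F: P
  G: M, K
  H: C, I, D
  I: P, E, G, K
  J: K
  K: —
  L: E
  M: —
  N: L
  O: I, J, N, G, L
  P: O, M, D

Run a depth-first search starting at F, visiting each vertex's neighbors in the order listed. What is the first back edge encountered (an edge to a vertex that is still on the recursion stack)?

I→P

DFS from F (visiting each vertex's neighbors in the order listed); mark gray on enter, black on exit:
F gray
  P gray
    O gray
      I gray
        I→P: P is gray → back edge
First back edge: I → P.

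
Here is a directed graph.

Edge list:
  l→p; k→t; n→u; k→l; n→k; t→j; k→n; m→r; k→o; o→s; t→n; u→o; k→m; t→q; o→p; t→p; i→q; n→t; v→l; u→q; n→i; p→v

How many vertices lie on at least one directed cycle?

6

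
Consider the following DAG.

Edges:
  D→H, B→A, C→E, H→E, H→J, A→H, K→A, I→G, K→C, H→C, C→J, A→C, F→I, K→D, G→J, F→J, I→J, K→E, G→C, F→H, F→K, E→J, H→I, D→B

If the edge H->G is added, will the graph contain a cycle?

No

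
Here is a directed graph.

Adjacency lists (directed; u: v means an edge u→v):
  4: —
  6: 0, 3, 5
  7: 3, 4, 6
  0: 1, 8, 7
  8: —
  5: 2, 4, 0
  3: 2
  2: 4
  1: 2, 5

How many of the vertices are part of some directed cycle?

5

A vertex is on a directed cycle iff it belongs to a strongly connected component of size ≥ 2 (or has a self-loop).
The vertices on cycles are {0, 1, 5, 6, 7} — 5 in total.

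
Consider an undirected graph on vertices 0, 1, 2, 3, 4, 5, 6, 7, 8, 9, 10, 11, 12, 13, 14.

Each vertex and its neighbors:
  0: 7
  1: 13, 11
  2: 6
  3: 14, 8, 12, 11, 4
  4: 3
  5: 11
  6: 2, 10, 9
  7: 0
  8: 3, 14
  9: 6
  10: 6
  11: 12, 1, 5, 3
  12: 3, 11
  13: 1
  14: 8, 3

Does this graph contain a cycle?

Yes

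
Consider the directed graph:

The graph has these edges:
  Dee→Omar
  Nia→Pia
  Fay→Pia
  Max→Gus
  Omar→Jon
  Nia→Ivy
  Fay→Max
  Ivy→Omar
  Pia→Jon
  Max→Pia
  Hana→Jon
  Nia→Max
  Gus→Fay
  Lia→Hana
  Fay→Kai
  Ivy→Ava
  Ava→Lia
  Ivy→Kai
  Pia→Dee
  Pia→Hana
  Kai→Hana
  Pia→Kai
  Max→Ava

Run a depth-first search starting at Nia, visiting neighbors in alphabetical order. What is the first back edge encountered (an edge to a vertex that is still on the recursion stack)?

DFS from Nia (visiting neighbors in alphabetical order); mark gray on enter, black on exit:
Nia gray
  Ivy gray
    Ava gray
      Lia gray
        Hana gray
          Jon gray
          Jon black
        Hana black
      Lia black
    Ava black
    Kai gray
      Kai→Hana: Hana black — skip
    Kai black
    Omar gray
      Omar→Jon: Jon black — skip
    Omar black
  Ivy black
  Max gray
    Max→Ava: Ava black — skip
    Gus gray
      Fay gray
        Fay→Kai: Kai black — skip
        Fay→Max: Max is gray → back edge
First back edge: Fay → Max.

Fay→Max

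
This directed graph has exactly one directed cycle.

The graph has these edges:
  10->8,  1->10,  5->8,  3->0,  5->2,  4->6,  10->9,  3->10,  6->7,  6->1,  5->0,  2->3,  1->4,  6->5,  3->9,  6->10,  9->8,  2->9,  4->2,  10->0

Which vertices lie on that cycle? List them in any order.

1, 4, 6

DFS with gray/black marking from 4:
4 gray
  6 gray
    5 gray
      2 gray
        3 gray
          9 gray
            8 gray
            8 black
          9 black
          0 gray
          0 black
          10 gray
            10→0: 0 black — skip
            10→8: 8 black — skip
            10→9: 9 black — skip
          10 black
        3 black
        2→9: 9 black — skip
      2 black
      5→8: 8 black — skip
      5→0: 0 black — skip
    5 black
    6→10: 10 black — skip
    1 gray
      1→10: 10 black — skip
      1→4: 4 is gray → back edge
Back edge closes the cycle 4 → 6 → 1 → 4; its vertices are {1, 4, 6}.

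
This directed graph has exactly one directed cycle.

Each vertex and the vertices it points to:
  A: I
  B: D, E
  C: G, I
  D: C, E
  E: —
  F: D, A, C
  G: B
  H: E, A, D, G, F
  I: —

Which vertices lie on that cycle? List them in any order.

B, C, D, G

DFS with gray/black marking from D:
D gray
  C gray
    G gray
      B gray
        B→D: D is gray → back edge
Back edge closes the cycle D → C → G → B → D; its vertices are {B, C, D, G}.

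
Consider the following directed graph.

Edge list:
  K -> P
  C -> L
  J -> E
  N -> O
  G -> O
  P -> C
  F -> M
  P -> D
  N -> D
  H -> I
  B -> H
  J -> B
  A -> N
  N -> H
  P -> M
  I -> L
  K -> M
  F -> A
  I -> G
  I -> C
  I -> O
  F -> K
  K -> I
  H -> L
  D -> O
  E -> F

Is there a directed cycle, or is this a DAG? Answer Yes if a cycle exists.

DFS with white/gray/black marking, starting from A:
A gray
  N gray
    D gray
      O gray
      O black
    D black
    N→O: O black — skip
    H gray
      L gray
      L black
      I gray
        I→O: O black — skip
        I→L: L black — skip
        G gray
          G→O: O black — skip
        G black
        C gray
          C→L: L black — skip
        C black
      I black
    H black
  N black
A black
B gray
  B→H: H black — skip
B black
E gray
  F gray
    K gray
      M gray
      M black
      K→I: I black — skip
      P gray
        P→C: C black — skip
        P→M: M black — skip
        P→D: D black — skip
      P black
    K black
    F→M: M black — skip
    F→A: A black — skip
  F black
E black
J gray
  J→B: B black — skip
  J→E: E black — skip
J black
Every edge goes to a white or black vertex — no back edge, so the graph is acyclic.

No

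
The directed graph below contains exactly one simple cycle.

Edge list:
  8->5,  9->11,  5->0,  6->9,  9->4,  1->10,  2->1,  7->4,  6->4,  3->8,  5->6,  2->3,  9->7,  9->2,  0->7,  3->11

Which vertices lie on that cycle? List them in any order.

2, 3, 5, 6, 8, 9

DFS with gray/black marking from 5:
5 gray
  6 gray
    9 gray
      7 gray
        4 gray
        4 black
      7 black
      2 gray
        3 gray
          8 gray
            8→5: 5 is gray → back edge
Back edge closes the cycle 5 → 6 → 9 → 2 → 3 → 8 → 5; its vertices are {2, 3, 5, 6, 8, 9}.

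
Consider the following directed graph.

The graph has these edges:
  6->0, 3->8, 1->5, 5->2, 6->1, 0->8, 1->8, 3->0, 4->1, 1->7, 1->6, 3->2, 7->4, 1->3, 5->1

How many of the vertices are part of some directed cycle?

5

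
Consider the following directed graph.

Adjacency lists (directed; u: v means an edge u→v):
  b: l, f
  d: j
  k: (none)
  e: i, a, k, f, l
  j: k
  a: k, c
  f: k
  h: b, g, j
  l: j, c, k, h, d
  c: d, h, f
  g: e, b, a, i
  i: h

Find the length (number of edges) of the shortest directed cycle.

For each vertex v, BFS finds the shortest path from v back to v.
The shortest such closed walk is g → i → h → g, length 3.

3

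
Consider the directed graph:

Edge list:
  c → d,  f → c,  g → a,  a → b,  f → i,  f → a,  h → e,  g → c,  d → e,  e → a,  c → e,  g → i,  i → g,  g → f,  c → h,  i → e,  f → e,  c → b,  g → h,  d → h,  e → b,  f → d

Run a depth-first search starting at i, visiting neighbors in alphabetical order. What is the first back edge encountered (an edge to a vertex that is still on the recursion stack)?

DFS from i (visiting neighbors in alphabetical order); mark gray on enter, black on exit:
i gray
  e gray
    a gray
      b gray
      b black
    a black
    e→b: b black — skip
  e black
  g gray
    g→a: a black — skip
    c gray
      c→b: b black — skip
      d gray
        d→e: e black — skip
        h gray
          h→e: e black — skip
        h black
      d black
      c→e: e black — skip
      c→h: h black — skip
    c black
    f gray
      f→a: a black — skip
      f→c: c black — skip
      f→d: d black — skip
      f→e: e black — skip
      f→i: i is gray → back edge
First back edge: f → i.

f->i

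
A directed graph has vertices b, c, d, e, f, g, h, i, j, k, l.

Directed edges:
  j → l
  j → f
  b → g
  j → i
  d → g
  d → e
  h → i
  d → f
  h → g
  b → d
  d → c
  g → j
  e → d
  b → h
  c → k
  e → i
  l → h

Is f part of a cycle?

No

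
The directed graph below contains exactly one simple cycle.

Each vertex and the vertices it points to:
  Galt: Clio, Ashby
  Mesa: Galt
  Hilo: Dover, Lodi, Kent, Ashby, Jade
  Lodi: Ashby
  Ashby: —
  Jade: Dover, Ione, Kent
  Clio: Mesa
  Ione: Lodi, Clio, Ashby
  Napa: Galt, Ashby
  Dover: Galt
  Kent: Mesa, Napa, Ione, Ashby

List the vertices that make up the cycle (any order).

Clio, Galt, Mesa

DFS with gray/black marking from Clio:
Clio gray
  Mesa gray
    Galt gray
      Galt→Clio: Clio is gray → back edge
Back edge closes the cycle Clio → Mesa → Galt → Clio; its vertices are {Clio, Galt, Mesa}.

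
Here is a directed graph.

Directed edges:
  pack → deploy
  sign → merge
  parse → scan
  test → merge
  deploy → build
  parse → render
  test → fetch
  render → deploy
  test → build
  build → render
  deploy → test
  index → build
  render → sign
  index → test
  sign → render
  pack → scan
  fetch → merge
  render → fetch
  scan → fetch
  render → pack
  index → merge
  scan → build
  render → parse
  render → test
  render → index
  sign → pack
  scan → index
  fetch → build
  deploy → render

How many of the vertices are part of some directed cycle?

A vertex is on a directed cycle iff it belongs to a strongly connected component of size ≥ 2 (or has a self-loop).
The vertices on cycles are {pack, scan, sign, test, build, fetch, index, parse, deploy, render} — 10 in total.

10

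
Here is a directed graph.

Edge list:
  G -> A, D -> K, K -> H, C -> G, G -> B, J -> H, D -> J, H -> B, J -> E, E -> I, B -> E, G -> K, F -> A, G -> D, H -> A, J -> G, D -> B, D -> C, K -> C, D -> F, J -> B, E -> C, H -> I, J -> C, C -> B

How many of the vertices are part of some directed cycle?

A vertex is on a directed cycle iff it belongs to a strongly connected component of size ≥ 2 (or has a self-loop).
The vertices on cycles are {B, C, D, E, G, H, J, K} — 8 in total.

8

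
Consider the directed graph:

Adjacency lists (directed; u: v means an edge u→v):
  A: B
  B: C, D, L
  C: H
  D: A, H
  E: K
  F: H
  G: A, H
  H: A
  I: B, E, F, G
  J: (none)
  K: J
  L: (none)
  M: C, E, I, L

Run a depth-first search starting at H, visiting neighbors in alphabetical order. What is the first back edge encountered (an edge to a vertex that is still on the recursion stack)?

DFS from H (visiting neighbors in alphabetical order); mark gray on enter, black on exit:
H gray
  A gray
    B gray
      C gray
        C→H: H is gray → back edge
First back edge: C → H.

C→H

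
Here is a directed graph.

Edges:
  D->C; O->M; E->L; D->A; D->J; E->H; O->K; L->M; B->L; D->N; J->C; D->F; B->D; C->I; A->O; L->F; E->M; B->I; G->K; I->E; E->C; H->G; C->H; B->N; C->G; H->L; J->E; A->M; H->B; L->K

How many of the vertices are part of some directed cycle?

7

A vertex is on a directed cycle iff it belongs to a strongly connected component of size ≥ 2 (or has a self-loop).
The vertices on cycles are {B, C, D, E, H, I, J} — 7 in total.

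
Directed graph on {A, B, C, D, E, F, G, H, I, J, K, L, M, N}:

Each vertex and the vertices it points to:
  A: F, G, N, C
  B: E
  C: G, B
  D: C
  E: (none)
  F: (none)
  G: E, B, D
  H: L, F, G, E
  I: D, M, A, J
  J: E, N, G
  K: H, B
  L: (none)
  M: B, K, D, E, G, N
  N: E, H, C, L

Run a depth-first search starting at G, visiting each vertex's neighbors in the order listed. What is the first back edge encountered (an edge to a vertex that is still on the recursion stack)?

C->G

DFS from G (visiting each vertex's neighbors in the order listed); mark gray on enter, black on exit:
G gray
  E gray
  E black
  B gray
    B→E: E black — skip
  B black
  D gray
    C gray
      C→G: G is gray → back edge
First back edge: C → G.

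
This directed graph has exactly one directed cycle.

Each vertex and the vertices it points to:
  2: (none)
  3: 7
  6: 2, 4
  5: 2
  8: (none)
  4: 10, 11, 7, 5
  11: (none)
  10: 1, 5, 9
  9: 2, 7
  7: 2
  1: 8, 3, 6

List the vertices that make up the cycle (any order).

1, 4, 6, 10

DFS with gray/black marking from 10:
10 gray
  1 gray
    8 gray
    8 black
    3 gray
      7 gray
        2 gray
        2 black
      7 black
    3 black
    6 gray
      6→2: 2 black — skip
      4 gray
        4→10: 10 is gray → back edge
Back edge closes the cycle 10 → 1 → 6 → 4 → 10; its vertices are {1, 4, 6, 10}.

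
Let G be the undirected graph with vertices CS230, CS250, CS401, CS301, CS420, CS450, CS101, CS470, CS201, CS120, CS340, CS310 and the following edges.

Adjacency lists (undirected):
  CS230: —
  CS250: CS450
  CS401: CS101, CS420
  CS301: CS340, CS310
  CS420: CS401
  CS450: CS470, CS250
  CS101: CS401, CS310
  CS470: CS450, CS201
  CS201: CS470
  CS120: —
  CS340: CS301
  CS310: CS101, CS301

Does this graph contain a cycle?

No

DFS, tracking each vertex's parent; an edge to a visited non-parent vertex closes a cycle.
Start from CS401:
visit CS401 (parent –)
  visit CS101 (parent CS401)
    CS101–CS401: parent, skip
    visit CS310 (parent CS101)
      CS310–CS101: parent, skip
      visit CS301 (parent CS310)
        visit CS340 (parent CS301)
          CS340–CS301: parent, skip
        CS301–CS310: parent, skip
  visit CS420 (parent CS401)
    CS420–CS401: parent, skip
visit CS230 (parent –)
visit CS250 (parent –)
  visit CS450 (parent CS250)
    visit CS470 (parent CS450)
      CS470–CS450: parent, skip
      visit CS201 (parent CS470)
        CS201–CS470: parent, skip
    CS450–CS250: parent, skip
visit CS120 (parent –)
No non-parent visited neighbor found — the graph is a forest.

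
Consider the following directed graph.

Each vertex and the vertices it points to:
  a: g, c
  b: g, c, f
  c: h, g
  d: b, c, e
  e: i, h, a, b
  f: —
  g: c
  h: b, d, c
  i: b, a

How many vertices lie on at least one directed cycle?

8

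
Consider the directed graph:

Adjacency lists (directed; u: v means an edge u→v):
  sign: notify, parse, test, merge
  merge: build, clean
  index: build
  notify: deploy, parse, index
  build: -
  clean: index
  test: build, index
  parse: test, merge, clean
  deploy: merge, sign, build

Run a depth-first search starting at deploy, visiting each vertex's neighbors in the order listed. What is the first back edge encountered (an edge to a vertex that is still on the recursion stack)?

DFS from deploy (visiting each vertex's neighbors in the order listed); mark gray on enter, black on exit:
deploy gray
  merge gray
    build gray
    build black
    clean gray
      index gray
        index→build: build black — skip
      index black
    clean black
  merge black
  sign gray
    notify gray
      notify→deploy: deploy is gray → back edge
First back edge: notify → deploy.

notify→deploy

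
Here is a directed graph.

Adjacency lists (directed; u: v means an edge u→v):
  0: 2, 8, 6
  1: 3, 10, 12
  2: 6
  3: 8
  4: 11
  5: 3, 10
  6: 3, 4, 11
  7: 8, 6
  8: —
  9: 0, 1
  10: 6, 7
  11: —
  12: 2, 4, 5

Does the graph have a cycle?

No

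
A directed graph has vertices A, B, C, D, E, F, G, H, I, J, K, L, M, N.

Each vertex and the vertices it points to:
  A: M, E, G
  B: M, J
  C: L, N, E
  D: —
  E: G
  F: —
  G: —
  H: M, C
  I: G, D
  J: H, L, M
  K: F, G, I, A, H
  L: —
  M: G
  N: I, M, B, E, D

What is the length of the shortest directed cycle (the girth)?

5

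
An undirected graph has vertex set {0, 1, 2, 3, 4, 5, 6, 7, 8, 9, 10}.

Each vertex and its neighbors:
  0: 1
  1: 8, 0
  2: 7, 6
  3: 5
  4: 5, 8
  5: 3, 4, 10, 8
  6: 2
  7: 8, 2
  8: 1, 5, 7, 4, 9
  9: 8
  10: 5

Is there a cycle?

DFS, tracking each vertex's parent; an edge to a visited non-parent vertex closes a cycle.
Start from 8:
visit 8 (parent –)
  visit 1 (parent 8)
    1–8: parent, skip
    visit 0 (parent 1)
      0–1: parent, skip
  visit 5 (parent 8)
    visit 3 (parent 5)
      3–5: parent, skip
    visit 4 (parent 5)
      4–5: parent, skip
      4–8: 8 visited and ≠ parent → cycle
Cycle: 8 – 5 – 4 – 8.

Yes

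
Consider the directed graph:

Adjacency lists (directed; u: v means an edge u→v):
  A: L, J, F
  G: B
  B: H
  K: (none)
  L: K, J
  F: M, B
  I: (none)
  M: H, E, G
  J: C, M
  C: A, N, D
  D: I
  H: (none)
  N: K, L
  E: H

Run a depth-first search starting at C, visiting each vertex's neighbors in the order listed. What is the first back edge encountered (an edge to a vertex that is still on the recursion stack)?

J→C

DFS from C (visiting each vertex's neighbors in the order listed); mark gray on enter, black on exit:
C gray
  A gray
    L gray
      K gray
      K black
      J gray
        J→C: C is gray → back edge
First back edge: J → C.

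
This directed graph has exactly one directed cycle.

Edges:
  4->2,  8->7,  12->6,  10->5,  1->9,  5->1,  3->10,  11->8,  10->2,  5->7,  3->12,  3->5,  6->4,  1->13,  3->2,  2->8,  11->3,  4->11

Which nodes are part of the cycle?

3, 4, 6, 11, 12

DFS with gray/black marking from 4:
4 gray
  11 gray
    3 gray
      10 gray
        2 gray
          8 gray
            7 gray
            7 black
          8 black
        2 black
        5 gray
          5→7: 7 black — skip
          1 gray
            9 gray
            9 black
            13 gray
            13 black
          1 black
        5 black
      10 black
      3→2: 2 black — skip
      3→5: 5 black — skip
      12 gray
        6 gray
          6→4: 4 is gray → back edge
Back edge closes the cycle 4 → 11 → 3 → 12 → 6 → 4; its vertices are {3, 4, 6, 11, 12}.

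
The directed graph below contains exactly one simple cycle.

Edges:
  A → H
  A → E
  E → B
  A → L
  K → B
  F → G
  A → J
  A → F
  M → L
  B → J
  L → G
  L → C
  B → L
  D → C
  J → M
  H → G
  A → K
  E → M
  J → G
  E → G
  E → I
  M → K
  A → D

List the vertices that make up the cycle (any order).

DFS with gray/black marking from K:
K gray
  B gray
    J gray
      M gray
        L gray
          C gray
          C black
          G gray
          G black
        L black
        M→K: K is gray → back edge
Back edge closes the cycle K → B → J → M → K; its vertices are {B, J, K, M}.

B, J, K, M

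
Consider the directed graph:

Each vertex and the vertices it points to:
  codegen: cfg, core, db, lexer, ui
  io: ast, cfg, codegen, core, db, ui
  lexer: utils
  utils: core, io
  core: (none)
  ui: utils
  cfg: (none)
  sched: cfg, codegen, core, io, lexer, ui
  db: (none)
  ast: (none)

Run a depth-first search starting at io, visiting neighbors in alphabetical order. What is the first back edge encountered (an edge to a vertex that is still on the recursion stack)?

utils->io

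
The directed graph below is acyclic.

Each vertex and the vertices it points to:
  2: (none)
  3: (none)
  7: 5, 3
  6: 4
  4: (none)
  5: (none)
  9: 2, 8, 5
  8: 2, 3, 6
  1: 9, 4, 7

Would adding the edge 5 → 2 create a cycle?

No

Adding 5→2 creates a cycle iff 2 can already reach 5.
Explore from 2: no path reaches 5. The graph stays acyclic.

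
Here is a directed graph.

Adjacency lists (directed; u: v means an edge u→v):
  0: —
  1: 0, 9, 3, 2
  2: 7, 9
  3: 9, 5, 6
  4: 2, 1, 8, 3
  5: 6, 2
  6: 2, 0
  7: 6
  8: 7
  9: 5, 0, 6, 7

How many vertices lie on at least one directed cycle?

5

A vertex is on a directed cycle iff it belongs to a strongly connected component of size ≥ 2 (or has a self-loop).
The vertices on cycles are {2, 5, 6, 7, 9} — 5 in total.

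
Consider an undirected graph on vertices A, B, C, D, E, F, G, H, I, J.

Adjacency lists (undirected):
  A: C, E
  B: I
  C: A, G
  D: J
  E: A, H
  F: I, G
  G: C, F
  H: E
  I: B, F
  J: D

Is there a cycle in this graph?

DFS, tracking each vertex's parent; an edge to a visited non-parent vertex closes a cycle.
Start from A:
visit A (parent –)
  visit C (parent A)
    C–A: parent, skip
    visit G (parent C)
      G–C: parent, skip
      visit F (parent G)
        visit I (parent F)
          visit B (parent I)
            B–I: parent, skip
          I–F: parent, skip
        F–G: parent, skip
  visit E (parent A)
    E–A: parent, skip
    visit H (parent E)
      H–E: parent, skip
visit D (parent –)
  visit J (parent D)
    J–D: parent, skip
No non-parent visited neighbor found — the graph is a forest.

No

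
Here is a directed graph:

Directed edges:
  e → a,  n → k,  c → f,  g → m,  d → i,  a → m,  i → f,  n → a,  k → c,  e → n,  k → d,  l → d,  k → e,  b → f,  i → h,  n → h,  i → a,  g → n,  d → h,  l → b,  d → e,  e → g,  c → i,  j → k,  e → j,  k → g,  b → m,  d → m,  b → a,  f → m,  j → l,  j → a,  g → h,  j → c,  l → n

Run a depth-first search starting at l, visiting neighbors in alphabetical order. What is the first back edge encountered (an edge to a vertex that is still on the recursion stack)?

DFS from l (visiting neighbors in alphabetical order); mark gray on enter, black on exit:
l gray
  b gray
    a gray
      m gray
      m black
    a black
    f gray
      f→m: m black — skip
    f black
    b→m: m black — skip
  b black
  d gray
    e gray
      e→a: a black — skip
      g gray
        h gray
        h black
        g→m: m black — skip
        n gray
          n→a: a black — skip
          n→h: h black — skip
          k gray
            c gray
              c→f: f black — skip
              i gray
                i→a: a black — skip
                i→f: f black — skip
                i→h: h black — skip
              i black
            c black
            k→d: d is gray → back edge
First back edge: k → d.

k->d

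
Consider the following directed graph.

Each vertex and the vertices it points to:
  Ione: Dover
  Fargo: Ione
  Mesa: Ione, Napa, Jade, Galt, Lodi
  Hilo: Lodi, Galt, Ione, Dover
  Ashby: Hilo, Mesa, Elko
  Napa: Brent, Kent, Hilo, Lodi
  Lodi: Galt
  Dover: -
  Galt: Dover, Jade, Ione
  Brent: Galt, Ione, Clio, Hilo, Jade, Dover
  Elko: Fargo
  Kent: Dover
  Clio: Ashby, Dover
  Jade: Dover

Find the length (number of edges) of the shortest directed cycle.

5

For each vertex v, BFS finds the shortest path from v back to v.
The shortest such closed walk is Ashby → Mesa → Napa → Brent → Clio → Ashby, length 5.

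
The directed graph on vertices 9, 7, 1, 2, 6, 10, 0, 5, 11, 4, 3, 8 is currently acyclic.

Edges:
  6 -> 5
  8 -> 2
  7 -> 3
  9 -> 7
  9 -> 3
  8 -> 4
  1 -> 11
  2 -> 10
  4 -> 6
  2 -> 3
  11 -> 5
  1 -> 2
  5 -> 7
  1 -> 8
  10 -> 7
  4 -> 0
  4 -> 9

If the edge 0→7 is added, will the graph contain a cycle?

No

Adding 0→7 creates a cycle iff 7 can already reach 0.
Explore from 7: no path reaches 0. The graph stays acyclic.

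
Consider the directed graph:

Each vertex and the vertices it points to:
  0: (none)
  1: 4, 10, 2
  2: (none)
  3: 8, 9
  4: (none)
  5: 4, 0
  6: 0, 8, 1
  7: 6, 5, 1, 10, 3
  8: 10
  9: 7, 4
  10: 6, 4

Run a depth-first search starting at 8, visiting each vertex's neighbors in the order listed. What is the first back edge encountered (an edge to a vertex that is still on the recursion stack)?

6->8

DFS from 8 (visiting each vertex's neighbors in the order listed); mark gray on enter, black on exit:
8 gray
  10 gray
    6 gray
      0 gray
      0 black
      6→8: 8 is gray → back edge
First back edge: 6 → 8.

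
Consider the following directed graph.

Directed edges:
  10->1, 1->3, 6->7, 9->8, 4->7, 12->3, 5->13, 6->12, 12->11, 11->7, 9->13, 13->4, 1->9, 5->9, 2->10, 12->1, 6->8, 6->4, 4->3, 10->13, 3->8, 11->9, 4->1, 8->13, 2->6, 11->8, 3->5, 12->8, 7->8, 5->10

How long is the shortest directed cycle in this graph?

For each vertex v, BFS finds the shortest path from v back to v.
The shortest such closed walk is 4 → 1 → 9 → 13 → 4, length 4.

4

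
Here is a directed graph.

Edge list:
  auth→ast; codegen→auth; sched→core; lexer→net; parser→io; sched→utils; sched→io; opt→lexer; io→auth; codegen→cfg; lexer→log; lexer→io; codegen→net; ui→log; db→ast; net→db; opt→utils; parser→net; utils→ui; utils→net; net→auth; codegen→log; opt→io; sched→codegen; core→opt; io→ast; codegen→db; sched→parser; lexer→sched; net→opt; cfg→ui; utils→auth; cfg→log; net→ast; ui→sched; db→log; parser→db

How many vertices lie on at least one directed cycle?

10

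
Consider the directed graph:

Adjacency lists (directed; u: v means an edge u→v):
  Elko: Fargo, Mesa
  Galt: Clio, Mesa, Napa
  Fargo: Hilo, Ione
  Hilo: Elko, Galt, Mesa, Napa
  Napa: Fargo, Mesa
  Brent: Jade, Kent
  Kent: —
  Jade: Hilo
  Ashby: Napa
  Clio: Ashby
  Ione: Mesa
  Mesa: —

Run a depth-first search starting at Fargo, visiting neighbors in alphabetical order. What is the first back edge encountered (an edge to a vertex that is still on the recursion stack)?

DFS from Fargo (visiting neighbors in alphabetical order); mark gray on enter, black on exit:
Fargo gray
  Hilo gray
    Elko gray
      Elko→Fargo: Fargo is gray → back edge
First back edge: Elko → Fargo.

Elko->Fargo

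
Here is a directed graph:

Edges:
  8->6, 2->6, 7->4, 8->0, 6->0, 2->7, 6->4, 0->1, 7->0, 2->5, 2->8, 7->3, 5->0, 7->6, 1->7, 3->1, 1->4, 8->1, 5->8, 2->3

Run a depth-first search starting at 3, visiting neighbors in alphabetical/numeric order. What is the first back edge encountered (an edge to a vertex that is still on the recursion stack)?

0->1

DFS from 3 (visiting neighbors in alphabetical/numeric order); mark gray on enter, black on exit:
3 gray
  1 gray
    4 gray
    4 black
    7 gray
      0 gray
        0→1: 1 is gray → back edge
First back edge: 0 → 1.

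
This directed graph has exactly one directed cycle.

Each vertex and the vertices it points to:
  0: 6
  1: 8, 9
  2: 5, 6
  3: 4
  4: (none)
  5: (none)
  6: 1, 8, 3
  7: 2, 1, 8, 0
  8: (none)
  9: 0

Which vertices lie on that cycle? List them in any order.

0, 1, 6, 9

DFS with gray/black marking from 0:
0 gray
  6 gray
    1 gray
      8 gray
      8 black
      9 gray
        9→0: 0 is gray → back edge
Back edge closes the cycle 0 → 6 → 1 → 9 → 0; its vertices are {0, 1, 6, 9}.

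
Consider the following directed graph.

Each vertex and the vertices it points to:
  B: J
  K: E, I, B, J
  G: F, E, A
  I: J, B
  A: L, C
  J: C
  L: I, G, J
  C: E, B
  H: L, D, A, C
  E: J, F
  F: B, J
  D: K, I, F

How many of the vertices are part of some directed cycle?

8

A vertex is on a directed cycle iff it belongs to a strongly connected component of size ≥ 2 (or has a self-loop).
The vertices on cycles are {A, B, C, E, F, G, J, L} — 8 in total.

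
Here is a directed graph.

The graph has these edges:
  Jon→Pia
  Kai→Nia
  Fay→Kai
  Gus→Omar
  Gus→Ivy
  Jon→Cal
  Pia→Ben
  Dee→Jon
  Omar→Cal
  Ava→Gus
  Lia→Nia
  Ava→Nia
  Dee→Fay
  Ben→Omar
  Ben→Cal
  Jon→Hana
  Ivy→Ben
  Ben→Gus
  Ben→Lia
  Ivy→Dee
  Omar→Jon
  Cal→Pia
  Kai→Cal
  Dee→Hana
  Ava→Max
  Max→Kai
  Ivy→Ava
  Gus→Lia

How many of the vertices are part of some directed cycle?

A vertex is on a directed cycle iff it belongs to a strongly connected component of size ≥ 2 (or has a self-loop).
The vertices on cycles are {Ava, Ben, Cal, Dee, Fay, Gus, Ivy, Jon, Kai, Max, Pia, Omar} — 12 in total.

12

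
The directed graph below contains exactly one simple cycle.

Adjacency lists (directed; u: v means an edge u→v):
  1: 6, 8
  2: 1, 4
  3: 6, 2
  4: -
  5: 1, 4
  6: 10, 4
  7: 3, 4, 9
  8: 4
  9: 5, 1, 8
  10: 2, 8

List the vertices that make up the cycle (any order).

1, 2, 6, 10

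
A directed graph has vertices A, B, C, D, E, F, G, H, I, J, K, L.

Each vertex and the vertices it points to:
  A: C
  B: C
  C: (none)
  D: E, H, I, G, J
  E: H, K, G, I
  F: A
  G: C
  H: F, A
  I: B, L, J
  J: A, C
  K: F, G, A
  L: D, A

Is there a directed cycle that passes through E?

E is on a cycle iff E can reach itself via ≥1 edge.
E → I → L → D → E — yes.

Yes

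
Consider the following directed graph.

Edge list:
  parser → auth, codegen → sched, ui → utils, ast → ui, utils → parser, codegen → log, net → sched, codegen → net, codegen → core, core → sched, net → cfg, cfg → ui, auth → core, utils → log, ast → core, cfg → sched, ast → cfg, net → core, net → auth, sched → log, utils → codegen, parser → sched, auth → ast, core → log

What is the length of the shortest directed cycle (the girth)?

5

For each vertex v, BFS finds the shortest path from v back to v.
The shortest such closed walk is ast → ui → utils → parser → auth → ast, length 5.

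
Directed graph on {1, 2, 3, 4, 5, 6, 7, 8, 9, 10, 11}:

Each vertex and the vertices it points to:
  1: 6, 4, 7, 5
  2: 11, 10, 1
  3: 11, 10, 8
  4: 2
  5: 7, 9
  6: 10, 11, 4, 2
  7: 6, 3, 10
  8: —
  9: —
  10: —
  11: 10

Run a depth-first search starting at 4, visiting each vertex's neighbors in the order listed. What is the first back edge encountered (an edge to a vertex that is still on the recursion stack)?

6→4

DFS from 4 (visiting each vertex's neighbors in the order listed); mark gray on enter, black on exit:
4 gray
  2 gray
    11 gray
      10 gray
      10 black
    11 black
    2→10: 10 black — skip
    1 gray
      6 gray
        6→10: 10 black — skip
        6→11: 11 black — skip
        6→4: 4 is gray → back edge
First back edge: 6 → 4.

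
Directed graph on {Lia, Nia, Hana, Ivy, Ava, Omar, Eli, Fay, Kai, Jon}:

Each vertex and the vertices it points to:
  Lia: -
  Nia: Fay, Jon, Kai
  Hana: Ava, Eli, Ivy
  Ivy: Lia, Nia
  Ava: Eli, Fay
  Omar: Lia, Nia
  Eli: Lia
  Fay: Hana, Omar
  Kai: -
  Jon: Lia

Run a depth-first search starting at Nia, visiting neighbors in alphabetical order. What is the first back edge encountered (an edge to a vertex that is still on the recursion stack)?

Ava→Fay

DFS from Nia (visiting neighbors in alphabetical order); mark gray on enter, black on exit:
Nia gray
  Fay gray
    Hana gray
      Ava gray
        Eli gray
          Lia gray
          Lia black
        Eli black
        Ava→Fay: Fay is gray → back edge
First back edge: Ava → Fay.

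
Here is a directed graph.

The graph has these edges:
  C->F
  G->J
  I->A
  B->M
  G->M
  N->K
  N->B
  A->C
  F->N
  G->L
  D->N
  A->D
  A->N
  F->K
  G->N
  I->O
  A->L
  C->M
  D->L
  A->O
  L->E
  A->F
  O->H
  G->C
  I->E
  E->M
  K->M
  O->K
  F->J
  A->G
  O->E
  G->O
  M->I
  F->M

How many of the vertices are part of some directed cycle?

A vertex is on a directed cycle iff it belongs to a strongly connected component of size ≥ 2 (or has a self-loop).
The vertices on cycles are {A, B, C, D, E, F, G, I, K, L, M, N, O} — 13 in total.

13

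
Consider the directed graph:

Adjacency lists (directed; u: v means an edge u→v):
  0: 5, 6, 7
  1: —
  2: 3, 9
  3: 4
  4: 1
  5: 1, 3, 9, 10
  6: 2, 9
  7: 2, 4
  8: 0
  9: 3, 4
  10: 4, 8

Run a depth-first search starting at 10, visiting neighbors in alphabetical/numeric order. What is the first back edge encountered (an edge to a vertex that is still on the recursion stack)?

5->10

DFS from 10 (visiting neighbors in alphabetical/numeric order); mark gray on enter, black on exit:
10 gray
  4 gray
    1 gray
    1 black
  4 black
  8 gray
    0 gray
      5 gray
        5→1: 1 black — skip
        3 gray
          3→4: 4 black — skip
        3 black
        9 gray
          9→3: 3 black — skip
          9→4: 4 black — skip
        9 black
        5→10: 10 is gray → back edge
First back edge: 5 → 10.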